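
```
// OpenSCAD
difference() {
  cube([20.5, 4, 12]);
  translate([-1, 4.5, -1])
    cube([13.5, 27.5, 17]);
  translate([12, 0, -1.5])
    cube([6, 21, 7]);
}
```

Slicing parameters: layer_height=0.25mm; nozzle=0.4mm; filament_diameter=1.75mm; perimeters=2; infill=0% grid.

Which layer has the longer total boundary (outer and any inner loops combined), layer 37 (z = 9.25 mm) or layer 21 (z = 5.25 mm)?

layer 37 (z = 9.25 mm)

Layer 37 (z = 9.25): the cube is present — its section is the full 20.5×4 rectangle (perimeter 49.00 mm); the cube at (-1, 4.5) (footprint 13.5×27.5) is included at this height (perimeter 82.00 mm); the cube at (12, 0) is not intersected at this z (z outside [-1.5, 5.5]); Subtracting the remaining from the first: starting from the 20.5×4 cube, the 13.5×27.5 cube at (-1, 4.5) misses the remaining region (no effect) — boundary = 49.00 mm. So its perimeter = 49.00 mm. Layer 21 (z = 5.25): the cube is present — its section is the full 20.5×4 rectangle (perimeter 49.00 mm); the cube at (-1, 4.5) (footprint 13.5×27.5) is included at this height (perimeter 82.00 mm); the cube at (12, 0) (footprint 6×21) is included at this height (perimeter 54.00 mm); Subtracting the remaining from the first: starting from the 20.5×4 cube, the 13.5×27.5 cube at (-1, 4.5) misses the remaining region (no effect); the 6×21 cube at (12, 0) partially overlaps it — only the 24.00 mm² overlap (of its 126.00 mm²) is removed, clipping the outline — boundary = 45.00 mm. So its perimeter = 45.00 mm. Layer 37 is larger (49.00 vs 45.00 mm).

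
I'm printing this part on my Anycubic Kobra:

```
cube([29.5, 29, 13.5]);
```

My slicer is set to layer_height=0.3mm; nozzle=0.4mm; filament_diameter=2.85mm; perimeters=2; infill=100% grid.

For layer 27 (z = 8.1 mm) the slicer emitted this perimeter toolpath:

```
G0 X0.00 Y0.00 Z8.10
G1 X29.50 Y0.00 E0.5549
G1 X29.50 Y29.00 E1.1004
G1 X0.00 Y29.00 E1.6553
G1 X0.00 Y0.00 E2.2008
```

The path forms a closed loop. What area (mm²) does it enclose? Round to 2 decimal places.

Apply the shoelace formula to the sequence of (X, Y) vertices; enclosed area = 855.50 mm².

855.50 mm²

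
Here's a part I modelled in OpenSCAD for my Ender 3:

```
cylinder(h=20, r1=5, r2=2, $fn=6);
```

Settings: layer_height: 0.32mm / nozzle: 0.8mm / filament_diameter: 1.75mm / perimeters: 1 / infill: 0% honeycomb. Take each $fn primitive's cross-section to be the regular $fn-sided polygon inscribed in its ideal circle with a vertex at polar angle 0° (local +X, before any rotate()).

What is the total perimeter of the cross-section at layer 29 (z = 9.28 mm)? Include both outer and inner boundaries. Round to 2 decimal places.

At z = 9.28 mm: the cone (r1=5→r2=2) has section circumradius 3.608 here — a regular 6-gon (perimeter = 2·6·3.608·sin(180°/6) = 21.65 mm). Overall, the cross-section is a single solid region. Total boundary length (outer) = 21.65 mm.

21.65 mm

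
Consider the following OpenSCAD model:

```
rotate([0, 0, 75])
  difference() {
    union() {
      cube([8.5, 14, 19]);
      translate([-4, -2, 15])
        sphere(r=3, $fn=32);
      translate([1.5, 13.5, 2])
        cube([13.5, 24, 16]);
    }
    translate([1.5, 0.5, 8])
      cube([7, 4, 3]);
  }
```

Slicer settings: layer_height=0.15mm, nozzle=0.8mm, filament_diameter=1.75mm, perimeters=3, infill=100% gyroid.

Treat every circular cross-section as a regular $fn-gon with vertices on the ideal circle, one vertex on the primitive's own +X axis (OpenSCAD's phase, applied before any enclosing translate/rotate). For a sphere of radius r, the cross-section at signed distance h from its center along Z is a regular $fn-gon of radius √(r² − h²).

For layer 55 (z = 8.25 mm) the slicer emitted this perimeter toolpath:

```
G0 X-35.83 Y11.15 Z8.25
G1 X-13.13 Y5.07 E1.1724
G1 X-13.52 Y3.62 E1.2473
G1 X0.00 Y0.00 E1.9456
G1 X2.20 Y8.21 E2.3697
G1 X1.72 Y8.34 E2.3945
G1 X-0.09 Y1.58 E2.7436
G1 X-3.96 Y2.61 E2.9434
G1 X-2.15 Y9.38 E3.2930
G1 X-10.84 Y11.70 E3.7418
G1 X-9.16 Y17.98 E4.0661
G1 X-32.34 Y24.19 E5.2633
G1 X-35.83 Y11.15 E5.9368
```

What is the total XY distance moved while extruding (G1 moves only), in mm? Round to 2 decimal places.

Sum the Euclidean lengths of each G1 segment: total = 119.00 mm.

119.00 mm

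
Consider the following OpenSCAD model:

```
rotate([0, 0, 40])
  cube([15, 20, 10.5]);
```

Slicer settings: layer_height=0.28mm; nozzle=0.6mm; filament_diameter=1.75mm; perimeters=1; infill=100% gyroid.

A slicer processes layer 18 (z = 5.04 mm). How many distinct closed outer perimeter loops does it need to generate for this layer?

At z = 5.04 mm: the cube is present — its section is the full 15×20 rectangle; (whole slice rotated 40° about Z — lengths, areas and connectivity unchanged). The result has 1 disconnected region.

1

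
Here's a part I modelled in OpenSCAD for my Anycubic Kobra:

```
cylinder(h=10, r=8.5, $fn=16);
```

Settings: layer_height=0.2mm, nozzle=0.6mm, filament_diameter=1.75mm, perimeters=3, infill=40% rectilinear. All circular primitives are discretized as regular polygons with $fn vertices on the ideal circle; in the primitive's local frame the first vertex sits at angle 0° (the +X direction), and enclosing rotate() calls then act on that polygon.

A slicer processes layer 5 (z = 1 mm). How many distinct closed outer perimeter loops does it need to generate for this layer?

1

At z = 1 mm: the cylinder: section is a regular 16-gon, circumradius r=8.5. The result has 1 disconnected region.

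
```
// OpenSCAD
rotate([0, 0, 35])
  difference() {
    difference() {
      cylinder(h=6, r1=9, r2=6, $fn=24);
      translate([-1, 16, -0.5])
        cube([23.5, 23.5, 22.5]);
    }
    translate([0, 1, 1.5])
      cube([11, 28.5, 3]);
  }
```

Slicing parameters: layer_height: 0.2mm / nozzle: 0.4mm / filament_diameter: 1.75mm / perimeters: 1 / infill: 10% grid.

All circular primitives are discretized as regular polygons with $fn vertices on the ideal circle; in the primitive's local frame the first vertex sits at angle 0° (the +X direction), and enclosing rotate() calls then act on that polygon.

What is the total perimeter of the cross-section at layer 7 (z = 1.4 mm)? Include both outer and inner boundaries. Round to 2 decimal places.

52.00 mm

At z = 1.4 mm: the cone contributes a regular 24-gon of circumradius 8.300 (interpolated between r1=9 and r2=6 at t=0.233) (perimeter = 2·24·8.300·sin(180°/24) = 52.00 mm); the 23.5×23.5 cube at (-1, 16) contributes its full rectangle (perimeter 94.00 mm); After the difference (first − rest): starting from the cone, the 23.5×23.5 cube at (-1, 16) misses the remaining region (no effect) — boundary = 52.00 mm; the cube at (0, 1) does not reach this height (z outside [1.5, 4.5]); Subtracting the remaining from the first: none of the subtracted shapes is present at this height, so the result so far is unchanged — boundary = 52.00 mm; (rotated 35° about Z; rotation is an isometry so areas/perimeters/island counts are preserved). Overall, the cross-section is a single solid region. Total boundary length (outer) = 52.00 mm.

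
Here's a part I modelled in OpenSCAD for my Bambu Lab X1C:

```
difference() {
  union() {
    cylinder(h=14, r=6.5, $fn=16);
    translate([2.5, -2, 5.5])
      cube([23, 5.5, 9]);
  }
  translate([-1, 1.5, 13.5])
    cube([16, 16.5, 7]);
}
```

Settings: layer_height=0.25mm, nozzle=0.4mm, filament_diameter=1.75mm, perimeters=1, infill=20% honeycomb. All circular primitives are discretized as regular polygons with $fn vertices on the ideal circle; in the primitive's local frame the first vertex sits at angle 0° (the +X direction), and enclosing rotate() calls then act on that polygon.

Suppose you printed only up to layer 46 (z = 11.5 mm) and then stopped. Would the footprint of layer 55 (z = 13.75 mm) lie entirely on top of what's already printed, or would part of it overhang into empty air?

entirely on top

Compare the two slices. At z = 11.5: the r=6.5 cylinder contributes a regular 16-gon of circumradius 6.5 (area = (16/2)·6.500²·sin(360°/16) = 129.35 mm²); the cube at (2.5, -2) is present — its section is the full 23×5.5 rectangle (area 126.50 mm²); Combining (union): the regions partially overlap — summed areas 255.85 mm² minus the doubly-counted overlap 20.14 mm² gives 235.70 mm² — area = 235.70 mm²; the cube at (-1, 1.5) is not intersected at this z (z outside [13.5, 20.5]); After the difference (first − rest): none of the subtracted shapes is present at this height, so that combined region is unchanged — area = 235.70 mm². At z = 13.75: the r=6.5 cylinder contributes a regular 16-gon of circumradius 6.5 (area = (16/2)·6.500²·sin(360°/16) = 129.35 mm²); the cube at (2.5, -2) (footprint 23×5.5) is included at this height (area 126.50 mm²); Taking the union: the regions partially overlap — summed areas 255.85 mm² minus the doubly-counted overlap 20.14 mm² gives 235.70 mm² — area = 235.70 mm²; the cube at (-1, 1.5) (footprint 16×16.5) is included at this height (area 264.00 mm²); After the difference (first − rest): starting from that combined region (235.70 mm²), the 16×16.5 cube at (-1, 1.5) partially overlaps it — only the 45.95 mm² overlap (of its 264.00 mm²) is removed, clipping the outline — area = 189.76 mm². Checking containment: the cross-section at z = 13.75 is a subset of the cross-section at z = 11.5.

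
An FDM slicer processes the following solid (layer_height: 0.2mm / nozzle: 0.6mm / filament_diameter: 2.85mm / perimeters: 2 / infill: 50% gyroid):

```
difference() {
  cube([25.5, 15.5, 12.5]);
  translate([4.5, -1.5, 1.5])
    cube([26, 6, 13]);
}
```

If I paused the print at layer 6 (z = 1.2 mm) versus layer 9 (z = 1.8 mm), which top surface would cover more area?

Layer 6 (z = 1.2): the cube is present — its section is the full 25.5×15.5 rectangle (area 395.25 mm²); the cube at (4.5, -1.5) is absent (z outside [1.5, 14.5]); After the difference (first − rest): none of the subtracted shapes is present at this height, so the 25.5×15.5 cube is unchanged — area = 395.25 mm². So its area = 395.25 mm². Layer 9 (z = 1.8): the 25.5×15.5 cube contributes its full rectangle (area 395.25 mm²); the cube at (4.5, -1.5) is present — its section is the full 26×6 rectangle (area 156.00 mm²); After the difference (first − rest): starting from the 25.5×15.5 cube (395.25 mm²), the 26×6 cube at (4.5, -1.5) partially overlaps it — only the 94.50 mm² overlap (of its 156.00 mm²) is removed, clipping the outline — area = 300.75 mm². So its area = 300.75 mm². Layer 6 is larger (395.25 vs 300.75 mm²).

layer 6 (z = 1.2 mm)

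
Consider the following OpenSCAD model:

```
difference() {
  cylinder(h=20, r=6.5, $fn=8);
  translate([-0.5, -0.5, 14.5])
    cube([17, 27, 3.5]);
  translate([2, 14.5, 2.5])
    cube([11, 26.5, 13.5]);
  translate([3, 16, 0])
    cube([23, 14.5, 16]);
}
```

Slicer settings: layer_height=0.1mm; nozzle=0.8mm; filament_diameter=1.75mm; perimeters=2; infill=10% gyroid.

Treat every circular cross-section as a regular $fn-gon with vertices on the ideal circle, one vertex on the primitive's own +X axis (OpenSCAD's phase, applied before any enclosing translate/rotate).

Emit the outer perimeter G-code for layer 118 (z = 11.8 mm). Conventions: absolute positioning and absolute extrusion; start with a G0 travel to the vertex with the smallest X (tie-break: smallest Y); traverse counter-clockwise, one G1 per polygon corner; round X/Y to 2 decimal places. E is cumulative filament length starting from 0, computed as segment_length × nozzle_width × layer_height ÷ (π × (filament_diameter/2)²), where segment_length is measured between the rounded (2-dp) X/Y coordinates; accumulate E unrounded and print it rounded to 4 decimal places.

G0 X-6.50 Y0.00 Z11.80
G1 X-4.60 Y-4.60 E0.1655
G1 X0.00 Y-6.50 E0.3311
G1 X4.60 Y-4.60 E0.4966
G1 X6.50 Y0.00 E0.6621
G1 X4.60 Y4.60 E0.8277
G1 X0.00 Y6.50 E0.9932
G1 X-4.60 Y4.60 E1.1587
G1 X-6.50 Y0.00 E1.3243

At z = 11.8 mm: the r=6.5 cylinder contributes a regular 8-gon of circumradius 6.5; the cube at (-0.5, -0.5) does not reach this height (z outside [14.5, 18]); the 11×26.5 cube at (2, 14.5) contributes its full rectangle; the 23×14.5 cube at (3, 16) contributes its full rectangle; Subtracting the remaining from the first: starting from the r=6.5 cylinder, the 11×26.5 cube at (2, 14.5) misses the remaining region (no effect); the 23×14.5 cube at (3, 16) misses the remaining region (no effect) — 1 connected region. The outline is a single polygon with 8 vertices. Extrusion per mm of travel: 0.8 × 0.1 / (π × 0.875²) = 0.033260. Accumulating E over each segment gives final E = 1.3243.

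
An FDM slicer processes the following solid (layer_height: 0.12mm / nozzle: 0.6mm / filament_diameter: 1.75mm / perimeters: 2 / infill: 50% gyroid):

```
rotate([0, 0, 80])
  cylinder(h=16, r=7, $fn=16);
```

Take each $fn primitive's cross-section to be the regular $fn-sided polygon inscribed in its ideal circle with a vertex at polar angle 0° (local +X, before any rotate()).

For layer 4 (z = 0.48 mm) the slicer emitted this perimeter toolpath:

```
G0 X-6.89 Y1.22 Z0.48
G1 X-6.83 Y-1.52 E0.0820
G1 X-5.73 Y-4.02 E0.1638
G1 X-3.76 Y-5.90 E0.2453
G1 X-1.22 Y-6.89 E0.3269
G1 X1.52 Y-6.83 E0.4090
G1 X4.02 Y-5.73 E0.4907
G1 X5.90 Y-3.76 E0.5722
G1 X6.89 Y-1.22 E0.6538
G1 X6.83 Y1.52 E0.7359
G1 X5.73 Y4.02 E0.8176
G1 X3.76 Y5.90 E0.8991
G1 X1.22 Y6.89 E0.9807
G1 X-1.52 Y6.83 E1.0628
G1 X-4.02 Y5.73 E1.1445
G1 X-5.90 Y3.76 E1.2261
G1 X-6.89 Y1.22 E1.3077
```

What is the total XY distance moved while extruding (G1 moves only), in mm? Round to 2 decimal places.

Sum the Euclidean lengths of each G1 segment: total = 43.68 mm.

43.68 mm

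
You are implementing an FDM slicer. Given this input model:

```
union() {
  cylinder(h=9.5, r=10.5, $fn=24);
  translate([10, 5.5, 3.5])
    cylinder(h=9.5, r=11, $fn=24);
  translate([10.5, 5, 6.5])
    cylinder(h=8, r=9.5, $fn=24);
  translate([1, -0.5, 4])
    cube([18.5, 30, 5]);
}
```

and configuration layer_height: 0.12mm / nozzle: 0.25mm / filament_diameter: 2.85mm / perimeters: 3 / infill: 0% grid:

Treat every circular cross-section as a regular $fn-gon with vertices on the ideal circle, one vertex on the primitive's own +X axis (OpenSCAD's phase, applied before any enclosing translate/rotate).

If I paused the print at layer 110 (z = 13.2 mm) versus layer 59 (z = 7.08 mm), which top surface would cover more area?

Layer 110 (z = 13.2): the cylinder is not intersected at this z (z outside [0, 9.5]); the cylinder at (10, 5.5) is not intersected at this z (z outside [3.5, 13]); the cylinder at (10.5, 5): section is a regular 24-gon, circumradius r=9.5 (area = (24/2)·9.500²·sin(360°/24) = 280.30 mm²); the cube at (1, -0.5) is not intersected at this z (z outside [4, 9]); Combining (union): only the r=9.5 cylinder at (10.5, 5) is present, so the union is just that shape — area = 280.30 mm². So its area = 280.30 mm². Layer 59 (z = 7.08): the r=10.5 cylinder contributes a regular 24-gon of circumradius 10.5 (area = (24/2)·10.500²·sin(360°/24) = 342.42 mm²); the r=11 cylinder at (10, 5.5) gives a regular 24-gon of circumradius 11 (constant along its height) (area = (24/2)·11.000²·sin(360°/24) = 375.81 mm²); the r=9.5 cylinder at (10.5, 5) gives a regular 24-gon of circumradius 9.5 (constant along its height) (area = (24/2)·9.500²·sin(360°/24) = 280.30 mm²); the 18.5×30 cube at (1, -0.5) contributes its full rectangle (area 555.00 mm²); Combining (union): the regions partially overlap — summed areas 1553.52 mm² minus the doubly-counted overlap 692.65 mm² gives 860.88 mm² — area = 860.88 mm². So its area = 860.88 mm². Layer 59 is larger (860.88 vs 280.30 mm²).

layer 59 (z = 7.08 mm)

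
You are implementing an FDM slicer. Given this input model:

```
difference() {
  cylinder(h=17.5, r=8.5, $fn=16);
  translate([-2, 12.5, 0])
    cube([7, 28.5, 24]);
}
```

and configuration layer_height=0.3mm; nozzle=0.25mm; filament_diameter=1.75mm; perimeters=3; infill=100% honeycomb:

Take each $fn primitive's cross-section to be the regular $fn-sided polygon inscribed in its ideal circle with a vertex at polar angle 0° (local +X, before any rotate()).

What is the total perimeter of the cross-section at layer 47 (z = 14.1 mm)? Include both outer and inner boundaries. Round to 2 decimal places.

At z = 14.1 mm: the r=8.5 cylinder gives a regular 16-gon of circumradius 8.5 (constant along its height) (perimeter = 2·16·8.500·sin(180°/16) = 53.06 mm); the cube at (-2, 12.5) (footprint 7×28.5) is included at this height (perimeter 71.00 mm); Subtracting the remaining from the first: starting from the r=8.5 cylinder, the 7×28.5 cube at (-2, 12.5) misses the remaining region (no effect) — boundary = 53.06 mm. Overall, the cross-section is a single solid region. Total boundary length (outer) = 53.06 mm.

53.06 mm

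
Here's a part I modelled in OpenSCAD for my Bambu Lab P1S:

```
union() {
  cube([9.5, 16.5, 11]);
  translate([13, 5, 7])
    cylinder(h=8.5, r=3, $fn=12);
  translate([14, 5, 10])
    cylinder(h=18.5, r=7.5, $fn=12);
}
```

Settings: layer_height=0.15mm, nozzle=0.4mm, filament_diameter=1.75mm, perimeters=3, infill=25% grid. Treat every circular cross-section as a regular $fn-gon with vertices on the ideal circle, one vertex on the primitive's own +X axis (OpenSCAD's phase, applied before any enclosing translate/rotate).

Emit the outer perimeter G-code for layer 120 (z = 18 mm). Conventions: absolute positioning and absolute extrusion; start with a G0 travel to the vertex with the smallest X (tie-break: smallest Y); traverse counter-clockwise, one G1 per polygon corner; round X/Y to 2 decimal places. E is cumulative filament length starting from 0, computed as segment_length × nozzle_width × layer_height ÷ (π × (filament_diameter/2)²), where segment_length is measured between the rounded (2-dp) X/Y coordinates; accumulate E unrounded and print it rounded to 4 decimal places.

At z = 18 mm: the cube does not reach this height (z outside [0, 11]); the cylinder at (13, 5) does not reach this height (z outside [7, 15.5]); the r=7.5 cylinder at (14, 5) contributes a regular 12-gon of circumradius 7.5; Taking the union: only the r=7.5 cylinder at (14, 5) is present, so the union is just that shape — 1 connected region. The outline is a single polygon with 12 vertices. Extrusion per mm of travel: 0.4 × 0.15 / (π × 0.875²) = 0.024945. Accumulating E over each segment gives final E = 1.1626.

G0 X6.50 Y5.00 Z18.00
G1 X7.50 Y1.25 E0.0968
G1 X10.25 Y-1.50 E0.1938
G1 X14.00 Y-2.50 E0.2906
G1 X17.75 Y-1.50 E0.3875
G1 X20.50 Y1.25 E0.4845
G1 X21.50 Y5.00 E0.5813
G1 X20.50 Y8.75 E0.6781
G1 X17.75 Y11.50 E0.7751
G1 X14.00 Y12.50 E0.8719
G1 X10.25 Y11.50 E0.9687
G1 X7.50 Y8.75 E1.0657
G1 X6.50 Y5.00 E1.1626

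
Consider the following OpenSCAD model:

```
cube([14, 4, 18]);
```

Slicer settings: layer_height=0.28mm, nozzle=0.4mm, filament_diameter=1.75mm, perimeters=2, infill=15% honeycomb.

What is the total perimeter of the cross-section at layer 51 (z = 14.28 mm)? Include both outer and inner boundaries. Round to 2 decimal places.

At z = 14.28 mm: the cube is present — its section is the full 14×4 rectangle (perimeter 36.00 mm). Overall, the cross-section is a single solid region. Total boundary length (outer) = 36.00 mm.

36.00 mm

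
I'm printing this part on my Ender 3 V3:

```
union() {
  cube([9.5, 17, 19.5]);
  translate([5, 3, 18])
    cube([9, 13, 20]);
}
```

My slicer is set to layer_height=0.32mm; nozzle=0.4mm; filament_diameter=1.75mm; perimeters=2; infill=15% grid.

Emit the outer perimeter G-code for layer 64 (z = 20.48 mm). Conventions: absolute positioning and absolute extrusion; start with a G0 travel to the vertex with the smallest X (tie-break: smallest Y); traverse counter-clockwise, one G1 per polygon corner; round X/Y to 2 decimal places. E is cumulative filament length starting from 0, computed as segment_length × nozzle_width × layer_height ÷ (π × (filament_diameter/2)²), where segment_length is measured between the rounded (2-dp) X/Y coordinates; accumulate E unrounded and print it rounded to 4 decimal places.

G0 X5.00 Y3.00 Z20.48
G1 X14.00 Y3.00 E0.4789
G1 X14.00 Y16.00 E1.1708
G1 X5.00 Y16.00 E1.6497
G1 X5.00 Y3.00 E2.3415

At z = 20.48 mm: the cube does not reach this height (z outside [0, 19.5]); the cube at (5, 3) is present — its section is the full 9×13 rectangle; Combining (union): only the 9×13 cube at (5, 3) is present, so the union is just that shape — 1 connected region. The outline is a single polygon with 4 vertices. Extrusion per mm of travel: 0.4 × 0.32 / (π × 0.875²) = 0.053216. Accumulating E over each segment gives final E = 2.3415.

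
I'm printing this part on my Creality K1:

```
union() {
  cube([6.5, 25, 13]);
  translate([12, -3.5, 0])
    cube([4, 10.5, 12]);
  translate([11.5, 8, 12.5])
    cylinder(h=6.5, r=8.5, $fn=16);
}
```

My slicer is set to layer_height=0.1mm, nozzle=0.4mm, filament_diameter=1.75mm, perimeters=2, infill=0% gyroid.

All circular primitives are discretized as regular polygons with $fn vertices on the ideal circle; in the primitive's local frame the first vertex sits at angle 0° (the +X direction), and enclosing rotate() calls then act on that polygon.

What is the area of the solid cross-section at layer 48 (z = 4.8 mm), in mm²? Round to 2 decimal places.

At z = 4.8 mm: the cube (footprint 6.5×25) is included at this height (area 162.50 mm²); the cube at (12, -3.5) (footprint 4×10.5) is included at this height (area 42.00 mm²); the cylinder at (11.5, 8) is absent (z outside [12.5, 19]); Combining (union): the 2 present regions are separate (no shared area or edge), so areas and boundary lengths simply add and each stays a separate island — area = 204.50 mm². Overall, the cross-section has 2 separate islands. Net area = 204.50 mm².

204.50 mm²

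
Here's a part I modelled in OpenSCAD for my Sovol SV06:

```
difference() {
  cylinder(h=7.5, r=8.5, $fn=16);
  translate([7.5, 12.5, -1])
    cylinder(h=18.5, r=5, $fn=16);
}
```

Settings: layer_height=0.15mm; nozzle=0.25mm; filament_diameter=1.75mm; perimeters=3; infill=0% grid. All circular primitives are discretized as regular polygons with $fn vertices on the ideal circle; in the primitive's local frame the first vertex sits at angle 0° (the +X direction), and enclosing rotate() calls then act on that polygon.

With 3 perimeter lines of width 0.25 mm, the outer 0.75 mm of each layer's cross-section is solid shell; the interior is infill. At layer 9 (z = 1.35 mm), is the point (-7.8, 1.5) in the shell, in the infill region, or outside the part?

shell

At z = 1.35 mm: the r=8.5 cylinder gives a regular 16-gon of circumradius 8.5 (constant along its height); the r=5 cylinder at (7.5, 12.5) contributes a regular 16-gon of circumradius 5; After the difference (first − rest): starting from the r=8.5 cylinder, the r=5 cylinder at (7.5, 12.5) misses the remaining region (no effect) — 1 connected region. Overall, the cross-section is a single solid region. The nearest boundary edge runs (-8.50, 0.00)→(-7.85, 3.25); distance from the point to it = 0.39 mm. The point is inside the cross-section, 0.39 mm from the nearest boundary — within the 0.75 mm shell band (3 × 0.25).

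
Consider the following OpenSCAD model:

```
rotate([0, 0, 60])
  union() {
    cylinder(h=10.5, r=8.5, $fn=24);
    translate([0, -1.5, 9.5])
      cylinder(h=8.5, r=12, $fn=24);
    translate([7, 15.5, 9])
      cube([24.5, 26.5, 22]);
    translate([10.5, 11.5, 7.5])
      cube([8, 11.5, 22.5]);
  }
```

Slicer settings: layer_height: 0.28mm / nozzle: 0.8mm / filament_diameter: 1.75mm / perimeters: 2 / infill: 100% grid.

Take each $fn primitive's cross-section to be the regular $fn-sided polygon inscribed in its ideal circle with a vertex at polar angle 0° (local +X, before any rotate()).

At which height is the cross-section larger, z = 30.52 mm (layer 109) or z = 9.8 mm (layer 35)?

Layer 109 (z = 30.52): the cylinder does not reach this height (z outside [0, 10.5]); the cylinder at (0, -1.5) is absent (z outside [9.5, 18]); the cube at (7, 15.5) is present — its section is the full 24.5×26.5 rectangle (area 649.25 mm²); the cube at (10.5, 11.5) is absent (z outside [7.5, 30]); Combining (union): only the 24.5×26.5 cube at (7, 15.5) is present, so the union is just that shape — area = 649.25 mm²; (rotated 60° about Z; rotation is an isometry so areas/perimeters/island counts are preserved). So its area = 649.25 mm². Layer 35 (z = 9.8): the r=8.5 cylinder contributes a regular 24-gon of circumradius 8.5 (area = (24/2)·8.500²·sin(360°/24) = 224.40 mm²); the cylinder at (0, -1.5): section is a regular 24-gon, circumradius r=12 (area = (24/2)·12.000²·sin(360°/24) = 447.24 mm²); the cube at (7, 15.5) (footprint 24.5×26.5) is included at this height (area 649.25 mm²); the cube at (10.5, 11.5) is present — its section is the full 8×11.5 rectangle (area 92.00 mm²); Combining (union): the regions partially overlap — summed areas 1412.89 mm² minus the doubly-counted overlap 284.40 mm² gives 1128.49 mm² — area = 1128.49 mm²; (whole slice rotated 60° about Z — lengths, areas and connectivity unchanged). So its area = 1128.49 mm². Layer 35 is larger (1128.49 vs 649.25 mm²).

layer 35 (z = 9.8 mm)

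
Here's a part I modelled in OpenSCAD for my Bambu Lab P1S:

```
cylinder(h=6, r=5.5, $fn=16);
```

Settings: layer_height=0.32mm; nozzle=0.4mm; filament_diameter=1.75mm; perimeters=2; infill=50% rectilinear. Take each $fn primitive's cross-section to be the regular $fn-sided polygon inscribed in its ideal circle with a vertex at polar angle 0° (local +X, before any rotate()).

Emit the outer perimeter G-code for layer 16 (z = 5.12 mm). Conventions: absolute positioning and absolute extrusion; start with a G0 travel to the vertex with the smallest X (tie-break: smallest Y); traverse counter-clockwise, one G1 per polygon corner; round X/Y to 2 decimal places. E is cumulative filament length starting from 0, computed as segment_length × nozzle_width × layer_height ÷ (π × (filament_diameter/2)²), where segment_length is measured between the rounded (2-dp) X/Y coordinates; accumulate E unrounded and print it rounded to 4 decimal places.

At z = 5.12 mm: the r=5.5 cylinder contributes a regular 16-gon of circumradius 5.5. The outline is a single polygon with 16 vertices. Extrusion per mm of travel: 0.4 × 0.32 / (π × 0.875²) = 0.053216. Accumulating E over each segment gives final E = 1.8268.

G0 X-5.50 Y0.00 Z5.12
G1 X-5.08 Y-2.10 E0.1140
G1 X-3.89 Y-3.89 E0.2284
G1 X-2.10 Y-5.08 E0.3427
G1 X0.00 Y-5.50 E0.4567
G1 X2.10 Y-5.08 E0.5707
G1 X3.89 Y-3.89 E0.6851
G1 X5.08 Y-2.10 E0.7994
G1 X5.50 Y0.00 E0.9134
G1 X5.08 Y2.10 E1.0274
G1 X3.89 Y3.89 E1.1418
G1 X2.10 Y5.08 E1.2562
G1 X0.00 Y5.50 E1.3701
G1 X-2.10 Y5.08 E1.4841
G1 X-3.89 Y3.89 E1.5985
G1 X-5.08 Y2.10 E1.7129
G1 X-5.50 Y0.00 E1.8268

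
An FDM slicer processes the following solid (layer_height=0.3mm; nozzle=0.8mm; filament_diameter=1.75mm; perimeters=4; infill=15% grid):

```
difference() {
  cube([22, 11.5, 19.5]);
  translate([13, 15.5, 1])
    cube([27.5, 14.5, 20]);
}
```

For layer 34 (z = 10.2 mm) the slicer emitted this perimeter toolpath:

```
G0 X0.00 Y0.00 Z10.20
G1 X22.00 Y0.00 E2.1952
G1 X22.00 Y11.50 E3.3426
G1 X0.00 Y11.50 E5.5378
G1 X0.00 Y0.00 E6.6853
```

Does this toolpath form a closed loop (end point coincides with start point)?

Start point (G0): (0.00, 0.00). End point (last G1): the path returns to the start — closed.

yes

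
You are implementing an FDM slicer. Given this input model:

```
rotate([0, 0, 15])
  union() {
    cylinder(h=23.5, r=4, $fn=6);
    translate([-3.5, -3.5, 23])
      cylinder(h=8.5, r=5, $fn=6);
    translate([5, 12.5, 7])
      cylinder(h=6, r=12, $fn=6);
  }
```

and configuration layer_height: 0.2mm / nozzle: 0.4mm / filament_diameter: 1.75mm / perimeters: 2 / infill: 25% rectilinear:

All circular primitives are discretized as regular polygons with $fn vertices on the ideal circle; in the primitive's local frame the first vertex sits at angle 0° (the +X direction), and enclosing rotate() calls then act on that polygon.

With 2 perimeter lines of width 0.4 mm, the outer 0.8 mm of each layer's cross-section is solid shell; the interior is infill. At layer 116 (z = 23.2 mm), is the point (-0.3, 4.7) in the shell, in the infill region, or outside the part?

outside

At z = 23.2 mm: the cylinder: section is a regular 6-gon, circumradius r=4; the r=5 cylinder at (-3.5, -3.5) contributes a regular 6-gon of circumradius 5; the cylinder at (5, 12.5) is not intersected at this z (z outside [7, 13]); Combining (union): the regions partially overlap (shared area 14.54 mm²), so overlapping operands fuse into one piece — 1 connected region; (rotated 15° about Z; rotation is an isometry so areas/perimeters/island counts are preserved). Overall, the cross-section is a single solid region. Undo the 15° rotation: the query point maps to (0.927, 4.617) in the un-rotated model frame. The nearest boundary edge runs (-2.00, 3.46)→(2.00, 3.46); distance from the point to it = 1.15 mm. The point is not inside any of the regions above, so it lies outside the cross-section (1.15 mm from the nearest boundary).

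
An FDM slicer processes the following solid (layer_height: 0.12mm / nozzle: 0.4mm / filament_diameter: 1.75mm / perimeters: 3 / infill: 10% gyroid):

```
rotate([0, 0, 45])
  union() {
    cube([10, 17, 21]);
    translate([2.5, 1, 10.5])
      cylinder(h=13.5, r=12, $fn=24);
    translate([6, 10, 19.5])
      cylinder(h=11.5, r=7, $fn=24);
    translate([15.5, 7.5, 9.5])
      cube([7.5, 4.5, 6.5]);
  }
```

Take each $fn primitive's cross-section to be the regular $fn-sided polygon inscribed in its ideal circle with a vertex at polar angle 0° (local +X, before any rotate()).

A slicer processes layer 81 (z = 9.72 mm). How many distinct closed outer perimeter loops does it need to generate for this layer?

At z = 9.72 mm: the 10×17 cube contributes its full rectangle; the cylinder at (2.5, 1) is absent (z outside [10.5, 24]); the cylinder at (6, 10) is not intersected at this z (z outside [19.5, 31]); the cube at (15.5, 7.5) is present — its section is the full 7.5×4.5 rectangle; Taking the union: the 2 present regions are separate (no shared area or edge), so areas and boundary lengths simply add and each stays a separate island — 2 connected regions; (rotated 45° about Z; rotation is an isometry so areas/perimeters/island counts are preserved). The result has 2 disconnected regions.

2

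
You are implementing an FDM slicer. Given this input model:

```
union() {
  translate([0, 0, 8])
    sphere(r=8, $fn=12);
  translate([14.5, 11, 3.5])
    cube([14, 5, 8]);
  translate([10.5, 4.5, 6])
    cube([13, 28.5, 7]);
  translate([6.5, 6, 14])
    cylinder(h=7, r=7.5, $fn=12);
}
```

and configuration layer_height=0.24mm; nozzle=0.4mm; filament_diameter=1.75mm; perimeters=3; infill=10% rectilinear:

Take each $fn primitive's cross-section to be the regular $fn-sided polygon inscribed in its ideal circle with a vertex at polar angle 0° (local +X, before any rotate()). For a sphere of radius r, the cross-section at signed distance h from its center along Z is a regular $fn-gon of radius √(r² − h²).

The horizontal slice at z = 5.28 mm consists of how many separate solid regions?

At z = 5.28 mm: the sphere: section is a regular 12-gon, circumradius = √(r²−h²) = √(8²−2.72²) = 7.523; the cube at (14.5, 11) (footprint 14×5) is included at this height; the cube at (10.5, 4.5) is not intersected at this z (z outside [6, 13]); the cylinder at (6.5, 6) does not reach this height (z outside [14, 21]); Merging all regions: the 2 present regions are separate (no shared area or edge), so areas and boundary lengths simply add and each stays a separate island — 2 connected regions. The result has 2 disconnected regions.

2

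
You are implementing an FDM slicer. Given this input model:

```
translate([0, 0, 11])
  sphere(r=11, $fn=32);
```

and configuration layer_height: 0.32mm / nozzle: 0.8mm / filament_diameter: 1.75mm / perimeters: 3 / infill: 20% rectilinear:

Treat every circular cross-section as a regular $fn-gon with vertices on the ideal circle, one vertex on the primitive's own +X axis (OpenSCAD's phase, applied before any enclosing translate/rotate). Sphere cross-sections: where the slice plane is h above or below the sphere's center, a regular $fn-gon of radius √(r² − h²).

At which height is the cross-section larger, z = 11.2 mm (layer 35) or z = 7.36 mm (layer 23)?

Layer 35 (z = 11.2): the r=11 sphere slices to a regular 32-gon of circumradius 10.998 (√(r²−h²) with h=0.2 from center) (area = (32/2)·10.998²·sin(360°/32) = 377.57 mm²). So its area = 377.57 mm². Layer 23 (z = 7.36): the r=11 sphere slices to a regular 32-gon of circumradius 10.380 (√(r²−h²) with h=3.64 from center) (area = (32/2)·10.380²·sin(360°/32) = 336.34 mm²). So its area = 336.34 mm². Layer 35 is larger (377.57 vs 336.34 mm²).

layer 35 (z = 11.2 mm)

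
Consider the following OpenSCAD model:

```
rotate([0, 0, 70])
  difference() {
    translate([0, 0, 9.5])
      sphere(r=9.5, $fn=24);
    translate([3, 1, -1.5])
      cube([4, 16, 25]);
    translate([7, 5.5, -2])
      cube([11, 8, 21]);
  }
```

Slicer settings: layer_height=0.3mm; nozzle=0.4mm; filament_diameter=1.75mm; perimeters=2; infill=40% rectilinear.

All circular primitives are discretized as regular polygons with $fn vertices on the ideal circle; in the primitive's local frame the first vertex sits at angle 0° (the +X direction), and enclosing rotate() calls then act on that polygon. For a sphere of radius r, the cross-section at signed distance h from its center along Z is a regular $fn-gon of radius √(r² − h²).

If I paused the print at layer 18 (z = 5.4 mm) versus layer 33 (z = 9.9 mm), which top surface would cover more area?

Layer 18 (z = 5.4): the r=9.5 sphere slices to a regular 24-gon of circumradius 8.570 (√(r²−h²) with h=4.1 from center) (area = (24/2)·8.570²·sin(360°/24) = 228.09 mm²); the 4×16 cube at (3, 1) contributes its full rectangle (area 64.00 mm²); the 11×8 cube at (7, 5.5) contributes its full rectangle (area 88.00 mm²); Taking the first minus the rest: starting from the r=9.5 sphere (228.09 mm²), the 4×16 cube at (3, 1) partially overlaps it — only the 22.96 mm² overlap (of its 64.00 mm²) is removed, clipping the outline; the 11×8 cube at (7, 5.5) misses the remaining region (no effect) — area = 205.13 mm²; (whole slice rotated 70° about Z — lengths, areas and connectivity unchanged). So its area = 205.13 mm². Layer 33 (z = 9.9): the r=9.5 sphere contributes a regular 24-gon of circumradius √(9.5²−0.4²) = 9.492 (area = (24/2)·9.492²·sin(360°/24) = 279.80 mm²); the cube at (3, 1) (footprint 4×16) is included at this height (area 64.00 mm²); the cube at (7, 5.5) is present — its section is the full 11×8 rectangle (area 88.00 mm²); Subtracting the remaining from the first: starting from the r=9.5 sphere (279.80 mm²), the 4×16 cube at (3, 1) partially overlaps it — only the 27.54 mm² overlap (of its 64.00 mm²) is removed, clipping the outline; the 11×8 cube at (7, 5.5) partially overlaps it — only the 0.27 mm² overlap (of its 88.00 mm²) is removed, clipping the outline — area = 252.00 mm²; (whole slice rotated 70° about Z — lengths, areas and connectivity unchanged). So its area = 252.00 mm². Layer 33 is larger (252.00 vs 205.13 mm²).

layer 33 (z = 9.9 mm)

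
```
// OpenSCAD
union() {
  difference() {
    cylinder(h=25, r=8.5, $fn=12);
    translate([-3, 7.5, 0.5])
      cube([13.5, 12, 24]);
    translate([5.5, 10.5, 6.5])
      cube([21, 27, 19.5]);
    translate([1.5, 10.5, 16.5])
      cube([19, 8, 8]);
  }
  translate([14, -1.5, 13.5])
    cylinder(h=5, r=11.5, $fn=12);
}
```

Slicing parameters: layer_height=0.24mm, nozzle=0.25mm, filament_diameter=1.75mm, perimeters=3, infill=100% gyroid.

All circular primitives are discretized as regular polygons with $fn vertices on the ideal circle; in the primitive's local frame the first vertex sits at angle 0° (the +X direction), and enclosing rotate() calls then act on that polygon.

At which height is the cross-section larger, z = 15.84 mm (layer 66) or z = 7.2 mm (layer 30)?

Layer 66 (z = 15.84): the cylinder: section is a regular 12-gon, circumradius r=8.5 (area = (12/2)·8.500²·sin(360°/12) = 216.75 mm²); the 13.5×12 cube at (-3, 7.5) contributes its full rectangle (area 162.00 mm²); the cube at (5.5, 10.5) is present — its section is the full 21×27 rectangle (area 567.00 mm²); the cube at (1.5, 10.5) is absent (z outside [16.5, 24.5]); Subtracting the remaining from the first: starting from the r=8.5 cylinder (216.75 mm²), the 13.5×12 cube at (-3, 7.5) partially overlaps it — only the 3.66 mm² overlap (of its 162.00 mm²) is removed, clipping the outline; the 21×27 cube at (5.5, 10.5) misses the remaining region (no effect) — area = 213.09 mm²; the r=11.5 cylinder at (14, -1.5) gives a regular 12-gon of circumradius 11.5 (constant along its height) (area = (12/2)·11.500²·sin(360°/12) = 396.75 mm²); Combining (union): the regions partially overlap — summed areas 609.84 mm² minus the doubly-counted overlap 50.17 mm² gives 559.67 mm² — area = 559.67 mm². So its area = 559.67 mm². Layer 30 (z = 7.2): the r=8.5 cylinder gives a regular 12-gon of circumradius 8.5 (constant along its height) (area = (12/2)·8.500²·sin(360°/12) = 216.75 mm²); the 13.5×12 cube at (-3, 7.5) contributes its full rectangle (area 162.00 mm²); the cube at (5.5, 10.5) (footprint 21×27) is included at this height (area 567.00 mm²); the cube at (1.5, 10.5) does not reach this height (z outside [16.5, 24.5]); After the difference (first − rest): starting from the r=8.5 cylinder (216.75 mm²), the 13.5×12 cube at (-3, 7.5) partially overlaps it — only the 3.66 mm² overlap (of its 162.00 mm²) is removed, clipping the outline; the 21×27 cube at (5.5, 10.5) misses the remaining region (no effect) — area = 213.09 mm²; the cylinder at (14, -1.5) is not intersected at this z (z outside [13.5, 18.5]); Combining (union): only that combined region is present, so the union is just that shape — area = 213.09 mm². So its area = 213.09 mm². Layer 66 is larger (559.67 vs 213.09 mm²).

layer 66 (z = 15.84 mm)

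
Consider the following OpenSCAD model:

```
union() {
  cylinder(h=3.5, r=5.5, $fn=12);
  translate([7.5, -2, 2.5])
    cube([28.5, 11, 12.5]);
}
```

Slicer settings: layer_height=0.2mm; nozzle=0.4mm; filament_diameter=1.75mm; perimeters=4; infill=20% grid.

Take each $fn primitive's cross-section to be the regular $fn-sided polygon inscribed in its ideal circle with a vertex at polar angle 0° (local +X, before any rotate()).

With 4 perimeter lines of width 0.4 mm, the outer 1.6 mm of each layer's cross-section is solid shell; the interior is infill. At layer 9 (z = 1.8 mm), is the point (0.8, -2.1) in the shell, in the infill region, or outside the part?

infill

At z = 1.8 mm: the r=5.5 cylinder gives a regular 12-gon of circumradius 5.5 (constant along its height); the cube at (7.5, -2) does not reach this height (z outside [2.5, 15]); Combining (union): only the r=5.5 cylinder is present, so the union is just that shape — 1 connected region. Overall, the cross-section is a single solid region. The nearest boundary edge runs (-0.00, -5.50)→(2.75, -4.76); distance from the point to it = 3.08 mm. The point is inside the cross-section and 3.08 mm from the nearest boundary — more than the 1.6 mm shell width (4 × 0.4), so it's in the infill interior.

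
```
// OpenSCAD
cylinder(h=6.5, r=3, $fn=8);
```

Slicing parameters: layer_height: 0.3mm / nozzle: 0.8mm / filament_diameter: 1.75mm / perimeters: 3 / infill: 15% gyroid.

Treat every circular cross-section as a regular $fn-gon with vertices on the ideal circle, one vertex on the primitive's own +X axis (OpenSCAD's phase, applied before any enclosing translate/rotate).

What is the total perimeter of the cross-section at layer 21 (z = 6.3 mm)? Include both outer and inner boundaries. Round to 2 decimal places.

At z = 6.3 mm: the r=3 cylinder gives a regular 8-gon of circumradius 3 (constant along its height) (perimeter = 2·8·3.000·sin(180°/8) = 18.37 mm). Overall, the cross-section is a single solid region. Total boundary length (outer) = 18.37 mm.

18.37 mm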